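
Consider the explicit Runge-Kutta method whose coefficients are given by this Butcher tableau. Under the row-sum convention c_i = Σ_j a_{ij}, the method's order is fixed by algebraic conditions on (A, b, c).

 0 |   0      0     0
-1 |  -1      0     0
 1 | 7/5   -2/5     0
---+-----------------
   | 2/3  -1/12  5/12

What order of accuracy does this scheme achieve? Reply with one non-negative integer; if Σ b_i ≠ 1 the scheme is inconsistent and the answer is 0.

b = (2/3, -1/12, 5/12)
c = (0, -1, 1)
Ac = (0, 0, 2/5)
Σ b_i: 2/3·1 + (-1/12)·1 + 5/12·1 = 1 ✓
b·c: (-1/12)·(-1) + 5/12·1 = 1/2 ✓
b·c²: (-1/12)·1 + 5/12·1 = 1/3 ✓
b·Ac: 5/12·2/5 = 1/6 ✓; 3 stages ⇒ order 3.

3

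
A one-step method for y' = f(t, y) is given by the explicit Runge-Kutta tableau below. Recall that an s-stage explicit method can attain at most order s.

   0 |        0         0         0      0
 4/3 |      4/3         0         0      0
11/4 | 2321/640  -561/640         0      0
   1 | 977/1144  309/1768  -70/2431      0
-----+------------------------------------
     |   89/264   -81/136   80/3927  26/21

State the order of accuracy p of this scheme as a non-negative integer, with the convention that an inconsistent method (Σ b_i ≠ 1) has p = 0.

b = (89/264, -81/136, 80/3927, 26/21)
c = (0, 4/3, 11/4, 1)
Ac = (0, 0, -187/160, 2/13)
Σ b_i: 89/264·1 + (-81/136)·1 + 80/3927·1 + 26/21·1 = 1 ✓
b·c: (-81/136)·4/3 + 80/3927·11/4 + 26/21·1 = 1/2 ✓
b·c²: (-81/136)·16/9 + 80/3927·121/16 + 26/21·1 = 1/3 ✓
b·Ac: 80/3927·(-187/160) + 26/21·2/13 = 1/6 ✓
b·c³: (-81/136)·64/27 + 80/3927·1331/64 + 26/21·1 = 1/4 ✓
b·(c∘Ac): 80/3927·(-2057/640) + 26/21·2/13 = 1/8 ✓
b·Ac²: 80/3927·(-187/120) + 26/21·29/312 = 1/12 ✓
b·A²c: 26/21·7/208 = 1/24 ✓; 4 stages ⇒ order 4.

4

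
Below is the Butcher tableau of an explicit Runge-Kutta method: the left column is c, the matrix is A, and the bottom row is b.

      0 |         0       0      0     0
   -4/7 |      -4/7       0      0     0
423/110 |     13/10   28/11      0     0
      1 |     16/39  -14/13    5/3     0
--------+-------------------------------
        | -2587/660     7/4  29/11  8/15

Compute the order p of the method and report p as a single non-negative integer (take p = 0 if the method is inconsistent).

1

b = (-2587/660, 7/4, 29/11, 8/15)
c = (0, -4/7, 423/110, 1)
Ac = (0, 0, -16/11, 2009/286)
Σ b_i: (-2587/660)·1 + 7/4·1 + 29/11·1 + 8/15·1 = 1 ✓
b·c: 7/4·(-4/7) + 29/11·423/110 + 8/15·1 = 35107/3630 ≠ 1/2 ⇒ order 1.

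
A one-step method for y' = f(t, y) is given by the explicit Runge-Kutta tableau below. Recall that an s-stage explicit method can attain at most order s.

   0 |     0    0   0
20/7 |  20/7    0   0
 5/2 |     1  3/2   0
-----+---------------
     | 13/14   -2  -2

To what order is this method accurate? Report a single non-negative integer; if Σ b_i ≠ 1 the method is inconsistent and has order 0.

b = (13/14, -2, -2)
c = (0, 20/7, 5/2)
Ac = (0, 0, 30/7)
Σ b_i: 13/14·1 + (-2)·1 + (-2)·1 = -43/14 ≠ 1 ⇒ order 0.

0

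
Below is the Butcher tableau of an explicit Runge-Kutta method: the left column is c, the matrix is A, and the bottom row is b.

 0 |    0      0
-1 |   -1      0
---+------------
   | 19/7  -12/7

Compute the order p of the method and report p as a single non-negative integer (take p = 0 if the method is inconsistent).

b = (19/7, -12/7)
c = (0, -1)
Σ b_i: 19/7·1 + (-12/7)·1 = 1 ✓
b·c: (-12/7)·(-1) = 12/7 ≠ 1/2 ⇒ order 1.

1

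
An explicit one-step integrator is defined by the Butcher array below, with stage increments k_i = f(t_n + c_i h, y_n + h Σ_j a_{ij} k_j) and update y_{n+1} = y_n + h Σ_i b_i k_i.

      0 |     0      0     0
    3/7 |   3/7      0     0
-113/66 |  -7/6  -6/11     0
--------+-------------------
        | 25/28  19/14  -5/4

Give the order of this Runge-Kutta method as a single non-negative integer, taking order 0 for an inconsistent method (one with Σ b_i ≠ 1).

b = (25/28, 19/14, -5/4)
c = (0, 3/7, -113/66)
Ac = (0, 0, -18/77)
Σ b_i: 25/28·1 + 19/14·1 + (-5/4)·1 = 1 ✓
b·c: 19/14·3/7 + (-5/4)·(-113/66) = 35209/12936 ≠ 1/2 ⇒ order 1.

1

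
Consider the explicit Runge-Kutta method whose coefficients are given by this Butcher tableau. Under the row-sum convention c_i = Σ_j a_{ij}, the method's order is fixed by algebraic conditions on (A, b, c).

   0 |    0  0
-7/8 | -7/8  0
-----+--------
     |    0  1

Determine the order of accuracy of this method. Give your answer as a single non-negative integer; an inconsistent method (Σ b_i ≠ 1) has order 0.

b = (0, 1)
c = (0, -7/8)
Σ b_i: 1·1 = 1 ✓
b·c: 1·(-7/8) = -7/8 ≠ 1/2 ⇒ order 1.

1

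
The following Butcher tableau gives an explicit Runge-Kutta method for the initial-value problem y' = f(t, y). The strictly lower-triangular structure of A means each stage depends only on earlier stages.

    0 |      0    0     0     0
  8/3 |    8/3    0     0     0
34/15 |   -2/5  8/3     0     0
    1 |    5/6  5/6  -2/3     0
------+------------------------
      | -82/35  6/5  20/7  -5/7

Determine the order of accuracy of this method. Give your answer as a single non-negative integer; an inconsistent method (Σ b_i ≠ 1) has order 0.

1

b = (-82/35, 6/5, 20/7, -5/7)
c = (0, 8/3, 34/15, 1)
Ac = (0, 0, 64/9, 32/45)
Σ b_i: (-82/35)·1 + 6/5·1 + 20/7·1 + (-5/7)·1 = 1 ✓
b·c: 6/5·8/3 + 20/7·34/15 + (-5/7)·1 = 941/105 ≠ 1/2 ⇒ order 1.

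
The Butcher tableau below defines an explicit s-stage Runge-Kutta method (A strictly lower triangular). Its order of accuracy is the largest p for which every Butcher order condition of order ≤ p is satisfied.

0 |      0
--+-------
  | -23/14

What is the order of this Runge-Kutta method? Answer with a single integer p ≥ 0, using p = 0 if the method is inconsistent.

0

b = (-23/14)
c = (0)
Σ b_i: (-23/14)·1 = -23/14 ≠ 1 ⇒ order 0.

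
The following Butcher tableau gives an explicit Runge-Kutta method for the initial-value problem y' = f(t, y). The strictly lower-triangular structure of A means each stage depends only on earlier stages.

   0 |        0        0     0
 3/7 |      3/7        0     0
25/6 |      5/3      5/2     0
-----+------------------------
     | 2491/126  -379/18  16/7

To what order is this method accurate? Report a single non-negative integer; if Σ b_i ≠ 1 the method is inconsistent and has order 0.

2

b = (2491/126, -379/18, 16/7)
c = (0, 3/7, 25/6)
Ac = (0, 0, 15/14)
Σ b_i: 2491/126·1 + (-379/18)·1 + 16/7·1 = 1 ✓
b·c: (-379/18)·3/7 + 16/7·25/6 = 1/2 ✓
b·c²: (-379/18)·9/49 + 16/7·625/36 = 31589/882 ≠ 1/3 ⇒ order 2.
b·Ac: 16/7·15/14 = 120/49 ≠ 1/6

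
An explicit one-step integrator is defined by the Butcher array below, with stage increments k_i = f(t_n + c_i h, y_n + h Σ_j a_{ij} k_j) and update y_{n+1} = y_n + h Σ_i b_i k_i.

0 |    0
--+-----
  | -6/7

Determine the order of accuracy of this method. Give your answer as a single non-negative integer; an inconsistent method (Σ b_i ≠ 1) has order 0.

b = (-6/7)
c = (0)
Σ b_i: (-6/7)·1 = -6/7 ≠ 1 ⇒ order 0.

0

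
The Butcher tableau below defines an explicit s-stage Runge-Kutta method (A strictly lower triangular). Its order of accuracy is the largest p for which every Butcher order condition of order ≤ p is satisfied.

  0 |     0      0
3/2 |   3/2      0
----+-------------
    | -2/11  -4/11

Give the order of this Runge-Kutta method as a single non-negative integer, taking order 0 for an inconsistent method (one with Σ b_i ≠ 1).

b = (-2/11, -4/11)
c = (0, 3/2)
Σ b_i: (-2/11)·1 + (-4/11)·1 = -6/11 ≠ 1 ⇒ order 0.

0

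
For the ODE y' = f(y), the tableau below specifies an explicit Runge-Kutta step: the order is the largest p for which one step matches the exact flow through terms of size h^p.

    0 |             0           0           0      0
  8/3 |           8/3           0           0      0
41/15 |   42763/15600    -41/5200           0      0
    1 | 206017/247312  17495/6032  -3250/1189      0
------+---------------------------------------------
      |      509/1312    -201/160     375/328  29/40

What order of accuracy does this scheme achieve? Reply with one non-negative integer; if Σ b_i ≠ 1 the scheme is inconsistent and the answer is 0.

4

b = (509/1312, -201/160, 375/328, 29/40)
c = (0, 8/3, 41/15, 1)
Ac = (0, 0, -41/1950, 595/2262)
Σ b_i: 509/1312·1 + (-201/160)·1 + 375/328·1 + 29/40·1 = 1 ✓
b·c: (-201/160)·8/3 + 375/328·41/15 + 29/40·1 = 1/2 ✓
b·c²: (-201/160)·64/9 + 375/328·1681/225 + 29/40·1 = 1/3 ✓
b·Ac: 375/328·(-41/1950) + 29/40·595/2262 = 1/6 ✓
b·c³: (-201/160)·512/27 + 375/328·68921/3375 + 29/40·1 = 1/4 ✓
b·(c∘Ac): 375/328·(-1681/29250) + 29/40·595/2262 = 1/8 ✓
b·Ac²: 375/328·(-164/2925) + 29/40·230/1131 = 1/12 ✓
b·A²c: 29/40·5/87 = 1/24 ✓; 4 stages ⇒ order 4.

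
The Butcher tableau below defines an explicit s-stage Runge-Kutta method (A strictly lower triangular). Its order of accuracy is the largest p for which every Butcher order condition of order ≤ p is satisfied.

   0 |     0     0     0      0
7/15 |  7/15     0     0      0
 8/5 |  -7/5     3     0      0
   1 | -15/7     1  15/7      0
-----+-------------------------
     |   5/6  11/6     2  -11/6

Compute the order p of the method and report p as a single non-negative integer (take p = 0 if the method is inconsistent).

b = (5/6, 11/6, 2, -11/6)
c = (0, 7/15, 8/5, 1)
Ac = (0, 0, 7/5, 409/105)
Σ b_i: 5/6·1 + 11/6·1 + 2·1 + (-11/6)·1 = 17/6 ≠ 1 ⇒ order 0.

0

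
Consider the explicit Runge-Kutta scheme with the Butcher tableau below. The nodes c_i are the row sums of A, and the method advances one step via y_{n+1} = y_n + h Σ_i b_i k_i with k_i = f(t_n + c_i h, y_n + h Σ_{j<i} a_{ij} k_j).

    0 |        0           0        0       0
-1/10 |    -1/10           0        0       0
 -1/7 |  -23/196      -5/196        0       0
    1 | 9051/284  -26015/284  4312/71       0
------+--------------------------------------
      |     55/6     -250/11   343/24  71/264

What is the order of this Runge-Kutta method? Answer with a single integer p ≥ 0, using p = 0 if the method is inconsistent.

4

b = (55/6, -250/11, 343/24, 71/264)
c = (0, -1/10, -1/7, 1)
Ac = (0, 0, 1/392, 275/568)
Σ b_i: 55/6·1 + (-250/11)·1 + 343/24·1 + 71/264·1 = 1 ✓
b·c: (-250/11)·(-1/10) + 343/24·(-1/7) + 71/264·1 = 1/2 ✓
b·c²: (-250/11)·1/100 + 343/24·1/49 + 71/264·1 = 1/3 ✓
b·Ac: 343/24·1/392 + 71/264·275/568 = 1/6 ✓
b·c³: (-250/11)·(-1/1000) + 343/24·(-1/343) + 71/264·1 = 1/4 ✓
b·(c∘Ac): 343/24·(-1/2744) + 71/264·275/568 = 1/8 ✓
b·Ac²: 343/24·(-1/3920) + 71/264·1837/5680 = 1/12 ✓
b·A²c: 71/264·11/71 = 1/24 ✓; 4 stages ⇒ order 4.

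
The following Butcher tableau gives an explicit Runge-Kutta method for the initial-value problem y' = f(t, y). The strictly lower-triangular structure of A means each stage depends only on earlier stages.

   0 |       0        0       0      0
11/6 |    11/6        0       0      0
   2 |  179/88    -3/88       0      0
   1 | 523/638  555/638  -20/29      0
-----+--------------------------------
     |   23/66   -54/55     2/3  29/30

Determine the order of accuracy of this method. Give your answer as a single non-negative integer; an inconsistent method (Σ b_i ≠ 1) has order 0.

b = (23/66, -54/55, 2/3, 29/30)
c = (0, 11/6, 2, 1)
Ac = (0, 0, -1/16, 25/116)
Σ b_i: 23/66·1 + (-54/55)·1 + 2/3·1 + 29/30·1 = 1 ✓
b·c: (-54/55)·11/6 + 2/3·2 + 29/30·1 = 1/2 ✓
b·c²: (-54/55)·121/36 + 2/3·4 + 29/30·1 = 1/3 ✓
b·Ac: 2/3·(-1/16) + 29/30·25/116 = 1/6 ✓
b·c³: (-54/55)·1331/216 + 2/3·8 + 29/30·1 = 1/4 ✓
b·(c∘Ac): 2/3·(-1/8) + 29/30·25/116 = 1/8 ✓
b·Ac²: 2/3·(-11/96) + 29/30·115/696 = 1/12 ✓
b·A²c: 29/30·5/116 = 1/24 ✓; 4 stages ⇒ order 4.

4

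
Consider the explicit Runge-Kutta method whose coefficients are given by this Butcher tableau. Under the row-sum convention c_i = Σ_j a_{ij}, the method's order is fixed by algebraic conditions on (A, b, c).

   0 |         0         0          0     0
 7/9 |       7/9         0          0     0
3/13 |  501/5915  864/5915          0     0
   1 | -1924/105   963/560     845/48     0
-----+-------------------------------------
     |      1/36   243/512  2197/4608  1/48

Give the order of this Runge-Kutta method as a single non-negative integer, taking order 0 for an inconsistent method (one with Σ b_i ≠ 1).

b = (1/36, 243/512, 2197/4608, 1/48)
c = (0, 7/9, 3/13, 1)
Ac = (0, 0, 96/845, 27/5)
Σ b_i: 1/36·1 + 243/512·1 + 2197/4608·1 + 1/48·1 = 1 ✓
b·c: 243/512·7/9 + 2197/4608·3/13 + 1/48·1 = 1/2 ✓
b·c²: 243/512·49/81 + 2197/4608·9/169 + 1/48·1 = 1/3 ✓
b·Ac: 2197/4608·96/845 + 1/48·27/5 = 1/6 ✓
b·c³: 243/512·343/729 + 2197/4608·27/2197 + 1/48·1 = 1/4 ✓
b·(c∘Ac): 2197/4608·288/10985 + 1/48·27/5 = 1/8 ✓
b·Ac²: 2197/4608·224/2535 + 1/48·89/45 = 1/12 ✓
b·A²c: 1/48·2 = 1/24 ✓; 4 stages ⇒ order 4.

4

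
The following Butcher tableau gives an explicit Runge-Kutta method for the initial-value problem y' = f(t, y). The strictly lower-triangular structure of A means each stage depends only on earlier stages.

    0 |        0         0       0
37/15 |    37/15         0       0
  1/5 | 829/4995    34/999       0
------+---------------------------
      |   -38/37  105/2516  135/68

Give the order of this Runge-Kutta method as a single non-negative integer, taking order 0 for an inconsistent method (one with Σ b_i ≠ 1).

b = (-38/37, 105/2516, 135/68)
c = (0, 37/15, 1/5)
Ac = (0, 0, 34/405)
Σ b_i: (-38/37)·1 + 105/2516·1 + 135/68·1 = 1 ✓
b·c: 105/2516·37/15 + 135/68·1/5 = 1/2 ✓
b·c²: 105/2516·1369/225 + 135/68·1/25 = 1/3 ✓
b·Ac: 135/68·34/405 = 1/6 ✓; 3 stages ⇒ order 3.

3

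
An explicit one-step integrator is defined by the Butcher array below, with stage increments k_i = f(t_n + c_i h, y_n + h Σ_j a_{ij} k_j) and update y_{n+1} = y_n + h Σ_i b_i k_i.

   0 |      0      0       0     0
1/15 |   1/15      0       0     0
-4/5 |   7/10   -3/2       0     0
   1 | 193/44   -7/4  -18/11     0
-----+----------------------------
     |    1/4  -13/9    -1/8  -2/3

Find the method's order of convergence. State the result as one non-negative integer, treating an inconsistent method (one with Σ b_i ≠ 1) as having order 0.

0

b = (1/4, -13/9, -1/8, -2/3)
c = (0, 1/15, -4/5, 1)
Ac = (0, 0, -1/10, 787/660)
Σ b_i: 1/4·1 + (-13/9)·1 + (-1/8)·1 + (-2/3)·1 = -143/72 ≠ 1 ⇒ order 0.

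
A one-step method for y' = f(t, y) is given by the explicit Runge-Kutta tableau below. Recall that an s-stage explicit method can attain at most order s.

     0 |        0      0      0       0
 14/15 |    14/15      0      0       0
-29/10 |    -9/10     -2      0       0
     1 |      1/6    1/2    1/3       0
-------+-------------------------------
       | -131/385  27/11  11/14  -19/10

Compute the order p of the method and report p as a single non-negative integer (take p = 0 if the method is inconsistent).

b = (-131/385, 27/11, 11/14, -19/10)
c = (0, 14/15, -29/10, 1)
Ac = (0, 0, -28/15, -1/2)
Σ b_i: (-131/385)·1 + 27/11·1 + 11/14·1 + (-19/10)·1 = 1 ✓
b·c: 27/11·14/15 + 11/14·(-29/10) + (-19/10)·1 = -2907/1540 ≠ 1/2 ⇒ order 1.

1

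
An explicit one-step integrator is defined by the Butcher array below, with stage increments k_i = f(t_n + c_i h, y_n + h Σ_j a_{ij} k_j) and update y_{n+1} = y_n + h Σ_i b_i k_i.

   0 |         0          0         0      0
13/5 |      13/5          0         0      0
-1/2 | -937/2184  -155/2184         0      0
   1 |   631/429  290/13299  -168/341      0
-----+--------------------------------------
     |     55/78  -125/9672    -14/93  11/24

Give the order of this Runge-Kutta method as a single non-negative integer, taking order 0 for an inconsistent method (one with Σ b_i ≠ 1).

b = (55/78, -125/9672, -14/93, 11/24)
c = (0, 13/5, -1/2, 1)
Ac = (0, 0, -31/168, 10/33)
Σ b_i: 55/78·1 + (-125/9672)·1 + (-14/93)·1 + 11/24·1 = 1 ✓
b·c: (-125/9672)·13/5 + (-14/93)·(-1/2) + 11/24·1 = 1/2 ✓
b·c²: (-125/9672)·169/25 + (-14/93)·1/4 + 11/24·1 = 1/3 ✓
b·Ac: (-14/93)·(-31/168) + 11/24·10/33 = 1/6 ✓
b·c³: (-125/9672)·2197/125 + (-14/93)·(-1/8) + 11/24·1 = 1/4 ✓
b·(c∘Ac): (-14/93)·31/336 + 11/24·10/33 = 1/8 ✓
b·Ac²: (-14/93)·(-403/840) + 11/24·4/165 = 1/12 ✓
b·A²c: 11/24·1/11 = 1/24 ✓; 4 stages ⇒ order 4.

4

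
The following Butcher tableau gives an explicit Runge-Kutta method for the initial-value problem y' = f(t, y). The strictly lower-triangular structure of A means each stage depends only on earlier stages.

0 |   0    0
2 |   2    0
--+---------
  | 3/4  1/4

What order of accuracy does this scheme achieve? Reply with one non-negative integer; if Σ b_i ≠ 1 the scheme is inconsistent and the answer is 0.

b = (3/4, 1/4)
c = (0, 2)
Σ b_i: 3/4·1 + 1/4·1 = 1 ✓
b·c: 1/4·2 = 1/2 ✓; 2 stages ⇒ order 2.

2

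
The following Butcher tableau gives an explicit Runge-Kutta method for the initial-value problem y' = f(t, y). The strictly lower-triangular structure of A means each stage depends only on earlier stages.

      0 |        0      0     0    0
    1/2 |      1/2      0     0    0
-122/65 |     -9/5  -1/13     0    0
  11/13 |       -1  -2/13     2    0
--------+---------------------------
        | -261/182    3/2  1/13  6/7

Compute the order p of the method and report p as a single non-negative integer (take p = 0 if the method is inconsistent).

1

b = (-261/182, 3/2, 1/13, 6/7)
c = (0, 1/2, -122/65, 11/13)
Ac = (0, 0, -1/26, -249/65)
Σ b_i: (-261/182)·1 + 3/2·1 + 1/13·1 + 6/7·1 = 1 ✓
b·c: 3/2·1/2 + 1/13·(-122/65) + 6/7·11/13 = 31489/23660 ≠ 1/2 ⇒ order 1.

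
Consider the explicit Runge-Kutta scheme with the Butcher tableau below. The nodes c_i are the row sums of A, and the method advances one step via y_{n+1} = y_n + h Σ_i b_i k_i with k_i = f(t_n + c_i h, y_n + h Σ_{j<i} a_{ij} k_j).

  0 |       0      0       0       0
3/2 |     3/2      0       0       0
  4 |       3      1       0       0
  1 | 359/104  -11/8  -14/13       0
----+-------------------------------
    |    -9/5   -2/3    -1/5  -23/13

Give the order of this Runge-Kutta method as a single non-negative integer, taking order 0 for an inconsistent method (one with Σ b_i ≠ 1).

b = (-9/5, -2/3, -1/5, -23/13)
c = (0, 3/2, 4, 1)
Ac = (0, 0, 3/2, -1325/208)
Σ b_i: (-9/5)·1 + (-2/3)·1 + (-1/5)·1 + (-23/13)·1 = -173/39 ≠ 1 ⇒ order 0.

0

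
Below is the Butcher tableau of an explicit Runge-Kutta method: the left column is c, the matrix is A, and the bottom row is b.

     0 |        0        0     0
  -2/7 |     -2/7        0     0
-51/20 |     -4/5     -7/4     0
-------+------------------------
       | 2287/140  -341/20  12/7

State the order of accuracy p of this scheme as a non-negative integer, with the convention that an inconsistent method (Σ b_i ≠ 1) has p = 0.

b = (2287/140, -341/20, 12/7)
c = (0, -2/7, -51/20)
Ac = (0, 0, 1/2)
Σ b_i: 2287/140·1 + (-341/20)·1 + 12/7·1 = 1 ✓
b·c: (-341/20)·(-2/7) + 12/7·(-51/20) = 1/2 ✓
b·c²: (-341/20)·4/49 + 12/7·2601/400 = 47801/4900 ≠ 1/3 ⇒ order 2.
b·Ac: 12/7·1/2 = 6/7 ≠ 1/6

2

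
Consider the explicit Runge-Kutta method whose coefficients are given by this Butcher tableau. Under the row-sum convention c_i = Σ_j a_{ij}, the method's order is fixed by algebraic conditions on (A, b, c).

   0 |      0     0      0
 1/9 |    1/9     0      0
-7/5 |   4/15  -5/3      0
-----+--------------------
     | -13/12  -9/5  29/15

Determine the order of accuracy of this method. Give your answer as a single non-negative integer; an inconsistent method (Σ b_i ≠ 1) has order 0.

b = (-13/12, -9/5, 29/15)
c = (0, 1/9, -7/5)
Ac = (0, 0, -5/27)
Σ b_i: (-13/12)·1 + (-9/5)·1 + 29/15·1 = -19/20 ≠ 1 ⇒ order 0.

0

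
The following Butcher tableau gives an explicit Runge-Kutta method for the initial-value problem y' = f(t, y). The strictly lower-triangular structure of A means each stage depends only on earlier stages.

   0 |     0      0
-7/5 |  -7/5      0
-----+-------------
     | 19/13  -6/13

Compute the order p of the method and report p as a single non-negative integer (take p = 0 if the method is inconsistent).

b = (19/13, -6/13)
c = (0, -7/5)
Σ b_i: 19/13·1 + (-6/13)·1 = 1 ✓
b·c: (-6/13)·(-7/5) = 42/65 ≠ 1/2 ⇒ order 1.

1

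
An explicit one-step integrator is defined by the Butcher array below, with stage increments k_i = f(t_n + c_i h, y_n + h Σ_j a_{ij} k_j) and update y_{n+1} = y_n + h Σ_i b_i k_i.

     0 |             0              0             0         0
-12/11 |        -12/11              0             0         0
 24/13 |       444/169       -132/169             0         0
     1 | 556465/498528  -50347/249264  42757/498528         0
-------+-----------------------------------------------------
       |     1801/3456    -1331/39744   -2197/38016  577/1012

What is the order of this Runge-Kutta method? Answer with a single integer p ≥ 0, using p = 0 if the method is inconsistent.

b = (1801/3456, -1331/39744, -2197/38016, 577/1012)
c = (0, -12/11, 24/13, 1)
Ac = (0, 0, 144/169, 437/1154)
Σ b_i: 1801/3456·1 + (-1331/39744)·1 + (-2197/38016)·1 + 577/1012·1 = 1 ✓
b·c: (-1331/39744)·(-12/11) + (-2197/38016)·24/13 + 577/1012·1 = 1/2 ✓
b·c²: (-1331/39744)·144/121 + (-2197/38016)·576/169 + 577/1012·1 = 1/3 ✓
b·Ac: (-2197/38016)·144/169 + 577/1012·437/1154 = 1/6 ✓
b·c³: (-1331/39744)·(-1728/1331) + (-2197/38016)·13824/2197 + 577/1012·1 = 1/4 ✓
b·(c∘Ac): (-2197/38016)·3456/2197 + 577/1012·437/1154 = 1/8 ✓
b·Ac²: (-2197/38016)·(-1728/1859) + 577/1012·989/19041 = 1/12 ✓
b·A²c: 577/1012·253/3462 = 1/24 ✓; 4 stages ⇒ order 4.

4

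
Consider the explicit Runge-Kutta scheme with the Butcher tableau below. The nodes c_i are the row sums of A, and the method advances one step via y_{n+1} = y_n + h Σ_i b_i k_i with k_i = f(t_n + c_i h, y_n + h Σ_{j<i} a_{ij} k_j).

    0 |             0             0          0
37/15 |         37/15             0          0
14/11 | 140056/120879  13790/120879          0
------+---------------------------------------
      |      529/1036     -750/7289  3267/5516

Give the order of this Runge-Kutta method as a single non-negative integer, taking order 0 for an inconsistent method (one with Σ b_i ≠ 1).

b = (529/1036, -750/7289, 3267/5516)
c = (0, 37/15, 14/11)
Ac = (0, 0, 2758/9801)
Σ b_i: 529/1036·1 + (-750/7289)·1 + 3267/5516·1 = 1 ✓
b·c: (-750/7289)·37/15 + 3267/5516·14/11 = 1/2 ✓
b·c²: (-750/7289)·1369/225 + 3267/5516·196/121 = 1/3 ✓
b·Ac: 3267/5516·2758/9801 = 1/6 ✓; 3 stages ⇒ order 3.

3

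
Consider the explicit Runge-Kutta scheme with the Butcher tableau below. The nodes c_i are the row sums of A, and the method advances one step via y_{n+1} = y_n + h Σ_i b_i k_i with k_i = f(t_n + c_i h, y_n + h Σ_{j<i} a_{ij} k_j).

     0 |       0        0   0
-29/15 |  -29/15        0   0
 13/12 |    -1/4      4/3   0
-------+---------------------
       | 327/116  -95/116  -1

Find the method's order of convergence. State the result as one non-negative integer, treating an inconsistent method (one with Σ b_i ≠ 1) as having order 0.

2

b = (327/116, -95/116, -1)
c = (0, -29/15, 13/12)
Ac = (0, 0, -116/45)
Σ b_i: 327/116·1 + (-95/116)·1 + (-1)·1 = 1 ✓
b·c: (-95/116)·(-29/15) + (-1)·13/12 = 1/2 ✓
b·c²: (-95/116)·841/225 + (-1)·169/144 = -3049/720 ≠ 1/3 ⇒ order 2.
b·Ac: (-1)·(-116/45) = 116/45 ≠ 1/6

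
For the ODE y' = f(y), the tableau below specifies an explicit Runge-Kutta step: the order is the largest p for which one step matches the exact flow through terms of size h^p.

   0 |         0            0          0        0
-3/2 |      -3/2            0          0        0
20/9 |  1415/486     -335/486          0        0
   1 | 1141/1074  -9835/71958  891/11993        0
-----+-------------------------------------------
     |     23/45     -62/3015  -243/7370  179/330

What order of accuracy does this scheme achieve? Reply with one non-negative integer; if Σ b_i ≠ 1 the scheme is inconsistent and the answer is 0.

b = (23/45, -62/3015, -243/7370, 179/330)
c = (0, -3/2, 20/9, 1)
Ac = (0, 0, 335/324, 265/716)
Σ b_i: 23/45·1 + (-62/3015)·1 + (-243/7370)·1 + 179/330·1 = 1 ✓
b·c: (-62/3015)·(-3/2) + (-243/7370)·20/9 + 179/330·1 = 1/2 ✓
b·c²: (-62/3015)·9/4 + (-243/7370)·400/81 + 179/330·1 = 1/3 ✓
b·Ac: (-243/7370)·335/324 + 179/330·265/716 = 1/6 ✓
b·c³: (-62/3015)·(-27/8) + (-243/7370)·8000/729 + 179/330·1 = 1/4 ✓
b·(c∘Ac): (-243/7370)·1675/729 + 179/330·265/716 = 1/8 ✓
b·Ac²: (-243/7370)·(-335/216) + 179/330·85/1432 = 1/12 ✓
b·A²c: 179/330·55/716 = 1/24 ✓; 4 stages ⇒ order 4.

4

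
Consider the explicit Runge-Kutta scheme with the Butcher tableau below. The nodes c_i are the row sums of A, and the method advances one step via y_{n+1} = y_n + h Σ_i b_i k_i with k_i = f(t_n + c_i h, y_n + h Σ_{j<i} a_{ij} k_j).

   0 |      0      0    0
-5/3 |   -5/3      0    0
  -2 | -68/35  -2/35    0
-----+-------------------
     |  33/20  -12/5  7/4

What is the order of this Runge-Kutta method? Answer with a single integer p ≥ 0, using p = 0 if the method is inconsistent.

3

b = (33/20, -12/5, 7/4)
c = (0, -5/3, -2)
Ac = (0, 0, 2/21)
Σ b_i: 33/20·1 + (-12/5)·1 + 7/4·1 = 1 ✓
b·c: (-12/5)·(-5/3) + 7/4·(-2) = 1/2 ✓
b·c²: (-12/5)·25/9 + 7/4·4 = 1/3 ✓
b·Ac: 7/4·2/21 = 1/6 ✓; 3 stages ⇒ order 3.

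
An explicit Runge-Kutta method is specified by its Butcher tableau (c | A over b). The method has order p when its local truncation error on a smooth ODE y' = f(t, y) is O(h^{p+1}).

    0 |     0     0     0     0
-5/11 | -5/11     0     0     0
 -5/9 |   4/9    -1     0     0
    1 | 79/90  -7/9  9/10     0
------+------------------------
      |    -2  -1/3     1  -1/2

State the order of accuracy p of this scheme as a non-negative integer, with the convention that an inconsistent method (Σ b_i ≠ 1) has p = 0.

0

b = (-2, -1/3, 1, -1/2)
c = (0, -5/11, -5/9, 1)
Ac = (0, 0, 5/11, -29/198)
Σ b_i: (-2)·1 + (-1/3)·1 + 1·1 + (-1/2)·1 = -11/6 ≠ 1 ⇒ order 0.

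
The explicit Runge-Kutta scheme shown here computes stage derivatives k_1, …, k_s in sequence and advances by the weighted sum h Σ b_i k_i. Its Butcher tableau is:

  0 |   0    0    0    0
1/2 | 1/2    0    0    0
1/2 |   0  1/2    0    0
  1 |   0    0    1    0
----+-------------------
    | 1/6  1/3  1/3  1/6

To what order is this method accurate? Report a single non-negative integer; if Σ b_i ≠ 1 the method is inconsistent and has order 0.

b = (1/6, 1/3, 1/3, 1/6)
c = (0, 1/2, 1/2, 1)
Ac = (0, 0, 1/4, 1/2)
Σ b_i: 1/6·1 + 1/3·1 + 1/3·1 + 1/6·1 = 1 ✓
b·c: 1/3·1/2 + 1/3·1/2 + 1/6·1 = 1/2 ✓
b·c²: 1/3·1/4 + 1/3·1/4 + 1/6·1 = 1/3 ✓
b·Ac: 1/3·1/4 + 1/6·1/2 = 1/6 ✓
b·c³: 1/3·1/8 + 1/3·1/8 + 1/6·1 = 1/4 ✓
b·(c∘Ac): 1/3·1/8 + 1/6·1/2 = 1/8 ✓
b·Ac²: 1/3·1/8 + 1/6·1/4 = 1/12 ✓
b·A²c: 1/6·1/4 = 1/24 ✓; 4 stages ⇒ order 4.

4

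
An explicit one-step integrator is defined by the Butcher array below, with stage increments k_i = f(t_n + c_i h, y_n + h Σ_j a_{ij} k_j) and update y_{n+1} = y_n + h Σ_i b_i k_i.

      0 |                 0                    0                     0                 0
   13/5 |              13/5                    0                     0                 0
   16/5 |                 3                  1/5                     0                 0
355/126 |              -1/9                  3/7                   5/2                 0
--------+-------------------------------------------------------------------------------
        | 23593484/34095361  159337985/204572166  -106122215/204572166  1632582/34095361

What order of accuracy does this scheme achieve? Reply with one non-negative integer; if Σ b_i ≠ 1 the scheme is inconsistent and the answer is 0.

3

b = (23593484/34095361, 159337985/204572166, -106122215/204572166, 1632582/34095361)
c = (0, 13/5, 16/5, 355/126)
Ac = (0, 0, 13/25, 319/35)
Σ b_i: 23593484/34095361·1 + 159337985/204572166·1 + (-106122215/204572166)·1 + 1632582/34095361·1 = 1 ✓
b·c: 159337985/204572166·13/5 + (-106122215/204572166)·16/5 + 1632582/34095361·355/126 = 1/2 ✓
b·c²: 159337985/204572166·169/25 + (-106122215/204572166)·256/25 + 1632582/34095361·126025/15876 = 1/3 ✓
b·Ac: (-106122215/204572166)·13/25 + 1632582/34095361·319/35 = 1/6 ✓
b·c³: 159337985/204572166·2197/125 + (-106122215/204572166)·4096/125 + 1632582/34095361·44738875/2000376 = -1442101050919/644402322900 ≠ 1/4 ⇒ order 3.
b·(c∘Ac): (-106122215/204572166)·208/125 + 1632582/34095361·22649/882 = 936905353/2557152075 ≠ 1/8
b·Ac²: (-106122215/204572166)·169/125 + 1632582/34095361·4987/175 = 678331501/1022860830 ≠ 1/12
b·A²c: 1632582/34095361·13/10 = 10611783/170476805 ≠ 1/24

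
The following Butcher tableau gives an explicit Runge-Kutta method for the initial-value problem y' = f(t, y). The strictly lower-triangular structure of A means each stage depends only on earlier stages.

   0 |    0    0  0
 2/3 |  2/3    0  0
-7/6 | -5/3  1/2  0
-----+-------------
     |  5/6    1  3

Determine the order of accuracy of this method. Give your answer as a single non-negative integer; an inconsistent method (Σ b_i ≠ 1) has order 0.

b = (5/6, 1, 3)
c = (0, 2/3, -7/6)
Ac = (0, 0, 1/3)
Σ b_i: 5/6·1 + 1·1 + 3·1 = 29/6 ≠ 1 ⇒ order 0.

0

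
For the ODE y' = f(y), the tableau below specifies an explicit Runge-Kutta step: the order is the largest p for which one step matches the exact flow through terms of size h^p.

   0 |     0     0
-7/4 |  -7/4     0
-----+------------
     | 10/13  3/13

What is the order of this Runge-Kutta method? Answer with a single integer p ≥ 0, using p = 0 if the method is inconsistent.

1

b = (10/13, 3/13)
c = (0, -7/4)
Σ b_i: 10/13·1 + 3/13·1 = 1 ✓
b·c: 3/13·(-7/4) = -21/52 ≠ 1/2 ⇒ order 1.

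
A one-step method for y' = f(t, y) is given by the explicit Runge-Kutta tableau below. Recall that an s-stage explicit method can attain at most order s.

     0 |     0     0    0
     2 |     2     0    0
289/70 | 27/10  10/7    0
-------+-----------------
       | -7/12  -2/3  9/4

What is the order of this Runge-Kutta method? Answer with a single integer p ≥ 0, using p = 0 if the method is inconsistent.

b = (-7/12, -2/3, 9/4)
c = (0, 2, 289/70)
Ac = (0, 0, 20/7)
Σ b_i: (-7/12)·1 + (-2/3)·1 + 9/4·1 = 1 ✓
b·c: (-2/3)·2 + 9/4·289/70 = 6683/840 ≠ 1/2 ⇒ order 1.

1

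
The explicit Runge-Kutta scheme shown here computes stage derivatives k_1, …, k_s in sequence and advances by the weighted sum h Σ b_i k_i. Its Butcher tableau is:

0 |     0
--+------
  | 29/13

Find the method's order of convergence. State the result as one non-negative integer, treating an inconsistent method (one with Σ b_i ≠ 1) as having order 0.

b = (29/13)
c = (0)
Σ b_i: 29/13·1 = 29/13 ≠ 1 ⇒ order 0.

0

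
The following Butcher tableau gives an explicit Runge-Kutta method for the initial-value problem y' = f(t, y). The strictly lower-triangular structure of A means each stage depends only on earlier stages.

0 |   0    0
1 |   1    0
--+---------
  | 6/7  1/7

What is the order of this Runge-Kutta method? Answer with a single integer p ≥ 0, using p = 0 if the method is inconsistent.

1

b = (6/7, 1/7)
c = (0, 1)
Σ b_i: 6/7·1 + 1/7·1 = 1 ✓
b·c: 1/7·1 = 1/7 ≠ 1/2 ⇒ order 1.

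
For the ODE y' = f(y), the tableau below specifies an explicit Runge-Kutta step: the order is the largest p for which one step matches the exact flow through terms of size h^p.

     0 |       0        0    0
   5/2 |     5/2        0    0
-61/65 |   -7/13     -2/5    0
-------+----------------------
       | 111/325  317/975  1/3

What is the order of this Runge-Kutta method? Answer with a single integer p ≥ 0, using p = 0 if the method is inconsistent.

2

b = (111/325, 317/975, 1/3)
c = (0, 5/2, -61/65)
Ac = (0, 0, -1)
Σ b_i: 111/325·1 + 317/975·1 + 1/3·1 = 1 ✓
b·c: 317/975·5/2 + 1/3·(-61/65) = 1/2 ✓
b·c²: 317/975·25/4 + 1/3·3721/4225 = 39303/16900 ≠ 1/3 ⇒ order 2.
b·Ac: 1/3·(-1) = -1/3 ≠ 1/6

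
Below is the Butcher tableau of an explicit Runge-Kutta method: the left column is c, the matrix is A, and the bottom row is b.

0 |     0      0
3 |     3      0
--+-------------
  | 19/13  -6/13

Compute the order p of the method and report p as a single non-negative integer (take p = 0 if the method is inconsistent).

1

b = (19/13, -6/13)
c = (0, 3)
Σ b_i: 19/13·1 + (-6/13)·1 = 1 ✓
b·c: (-6/13)·3 = -18/13 ≠ 1/2 ⇒ order 1.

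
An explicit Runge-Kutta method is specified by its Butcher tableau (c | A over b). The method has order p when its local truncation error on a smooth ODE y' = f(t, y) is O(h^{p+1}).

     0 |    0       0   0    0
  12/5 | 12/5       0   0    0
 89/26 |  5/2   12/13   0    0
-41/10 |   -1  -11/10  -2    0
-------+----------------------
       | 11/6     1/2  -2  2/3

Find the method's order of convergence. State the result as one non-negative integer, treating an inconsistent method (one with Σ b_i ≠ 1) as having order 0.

1

b = (11/6, 1/2, -2, 2/3)
c = (0, 12/5, 89/26, -41/10)
Ac = (0, 0, 144/65, -3083/325)
Σ b_i: 11/6·1 + 1/2·1 + (-2)·1 + 2/3·1 = 1 ✓
b·c: 1/2·12/5 + (-2)·89/26 + 2/3·(-41/10) = -1634/195 ≠ 1/2 ⇒ order 1.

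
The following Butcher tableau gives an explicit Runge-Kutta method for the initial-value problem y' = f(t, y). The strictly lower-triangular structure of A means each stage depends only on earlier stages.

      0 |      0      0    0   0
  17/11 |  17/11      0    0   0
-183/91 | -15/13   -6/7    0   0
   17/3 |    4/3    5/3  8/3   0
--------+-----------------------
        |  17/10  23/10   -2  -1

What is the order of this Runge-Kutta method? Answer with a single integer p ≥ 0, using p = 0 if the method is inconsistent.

b = (17/10, 23/10, -2, -1)
c = (0, 17/11, -183/91, 17/3)
Ac = (0, 0, -102/77, -8369/3003)
Σ b_i: 17/10·1 + 23/10·1 + (-2)·1 + (-1)·1 = 1 ✓
b·c: 23/10·17/11 + (-2)·(-183/91) + (-1)·17/3 = 57353/30030 ≠ 1/2 ⇒ order 1.

1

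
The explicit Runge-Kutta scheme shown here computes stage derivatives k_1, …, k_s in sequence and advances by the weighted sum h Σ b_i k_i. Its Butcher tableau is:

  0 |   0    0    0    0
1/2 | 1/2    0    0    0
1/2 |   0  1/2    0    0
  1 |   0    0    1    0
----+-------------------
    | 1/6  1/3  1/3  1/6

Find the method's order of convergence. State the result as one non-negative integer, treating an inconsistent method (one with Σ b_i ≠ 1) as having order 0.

4

b = (1/6, 1/3, 1/3, 1/6)
c = (0, 1/2, 1/2, 1)
Ac = (0, 0, 1/4, 1/2)
Σ b_i: 1/6·1 + 1/3·1 + 1/3·1 + 1/6·1 = 1 ✓
b·c: 1/3·1/2 + 1/3·1/2 + 1/6·1 = 1/2 ✓
b·c²: 1/3·1/4 + 1/3·1/4 + 1/6·1 = 1/3 ✓
b·Ac: 1/3·1/4 + 1/6·1/2 = 1/6 ✓
b·c³: 1/3·1/8 + 1/3·1/8 + 1/6·1 = 1/4 ✓
b·(c∘Ac): 1/3·1/8 + 1/6·1/2 = 1/8 ✓
b·Ac²: 1/3·1/8 + 1/6·1/4 = 1/12 ✓
b·A²c: 1/6·1/4 = 1/24 ✓; 4 stages ⇒ order 4.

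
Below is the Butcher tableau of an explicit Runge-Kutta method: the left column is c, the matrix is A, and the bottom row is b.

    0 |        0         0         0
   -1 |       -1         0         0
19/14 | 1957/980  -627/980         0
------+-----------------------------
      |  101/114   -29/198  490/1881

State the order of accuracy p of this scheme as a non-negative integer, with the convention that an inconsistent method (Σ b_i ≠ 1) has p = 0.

3

b = (101/114, -29/198, 490/1881)
c = (0, -1, 19/14)
Ac = (0, 0, 627/980)
Σ b_i: 101/114·1 + (-29/198)·1 + 490/1881·1 = 1 ✓
b·c: (-29/198)·(-1) + 490/1881·19/14 = 1/2 ✓
b·c²: (-29/198)·1 + 490/1881·361/196 = 1/3 ✓
b·Ac: 490/1881·627/980 = 1/6 ✓; 3 stages ⇒ order 3.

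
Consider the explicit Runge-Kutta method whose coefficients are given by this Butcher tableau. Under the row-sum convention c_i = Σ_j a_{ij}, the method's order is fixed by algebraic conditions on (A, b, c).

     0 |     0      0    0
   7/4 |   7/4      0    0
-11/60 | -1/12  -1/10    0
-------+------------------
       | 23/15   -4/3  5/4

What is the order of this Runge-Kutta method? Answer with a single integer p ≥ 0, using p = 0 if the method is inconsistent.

0

b = (23/15, -4/3, 5/4)
c = (0, 7/4, -11/60)
Ac = (0, 0, -7/40)
Σ b_i: 23/15·1 + (-4/3)·1 + 5/4·1 = 29/20 ≠ 1 ⇒ order 0.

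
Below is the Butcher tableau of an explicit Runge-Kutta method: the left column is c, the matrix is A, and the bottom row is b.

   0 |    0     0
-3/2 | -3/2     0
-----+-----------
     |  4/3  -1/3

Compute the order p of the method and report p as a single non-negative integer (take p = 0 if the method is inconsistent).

2

b = (4/3, -1/3)
c = (0, -3/2)
Σ b_i: 4/3·1 + (-1/3)·1 = 1 ✓
b·c: (-1/3)·(-3/2) = 1/2 ✓; 2 stages ⇒ order 2.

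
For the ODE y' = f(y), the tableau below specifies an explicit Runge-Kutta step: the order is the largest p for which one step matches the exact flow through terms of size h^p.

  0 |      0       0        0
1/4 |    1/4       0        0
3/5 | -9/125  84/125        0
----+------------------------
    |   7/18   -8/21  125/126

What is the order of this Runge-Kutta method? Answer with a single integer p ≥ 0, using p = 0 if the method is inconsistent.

3

b = (7/18, -8/21, 125/126)
c = (0, 1/4, 3/5)
Ac = (0, 0, 21/125)
Σ b_i: 7/18·1 + (-8/21)·1 + 125/126·1 = 1 ✓
b·c: (-8/21)·1/4 + 125/126·3/5 = 1/2 ✓
b·c²: (-8/21)·1/16 + 125/126·9/25 = 1/3 ✓
b·Ac: 125/126·21/125 = 1/6 ✓; 3 stages ⇒ order 3.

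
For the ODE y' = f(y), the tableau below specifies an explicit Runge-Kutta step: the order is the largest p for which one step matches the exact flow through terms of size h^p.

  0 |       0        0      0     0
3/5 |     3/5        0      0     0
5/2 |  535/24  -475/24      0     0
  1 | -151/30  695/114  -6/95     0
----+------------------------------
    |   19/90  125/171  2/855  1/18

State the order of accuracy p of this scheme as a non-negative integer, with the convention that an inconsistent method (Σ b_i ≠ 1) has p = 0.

b = (19/90, 125/171, 2/855, 1/18)
c = (0, 3/5, 5/2, 1)
Ac = (0, 0, -95/8, 7/2)
Σ b_i: 19/90·1 + 125/171·1 + 2/855·1 + 1/18·1 = 1 ✓
b·c: 125/171·3/5 + 2/855·5/2 + 1/18·1 = 1/2 ✓
b·c²: 125/171·9/25 + 2/855·25/4 + 1/18·1 = 1/3 ✓
b·Ac: 2/855·(-95/8) + 1/18·7/2 = 1/6 ✓
b·c³: 125/171·27/125 + 2/855·125/8 + 1/18·1 = 1/4 ✓
b·(c∘Ac): 2/855·(-475/16) + 1/18·7/2 = 1/8 ✓
b·Ac²: 2/855·(-57/8) + 1/18·9/5 = 1/12 ✓
b·A²c: 1/18·3/4 = 1/24 ✓; 4 stages ⇒ order 4.

4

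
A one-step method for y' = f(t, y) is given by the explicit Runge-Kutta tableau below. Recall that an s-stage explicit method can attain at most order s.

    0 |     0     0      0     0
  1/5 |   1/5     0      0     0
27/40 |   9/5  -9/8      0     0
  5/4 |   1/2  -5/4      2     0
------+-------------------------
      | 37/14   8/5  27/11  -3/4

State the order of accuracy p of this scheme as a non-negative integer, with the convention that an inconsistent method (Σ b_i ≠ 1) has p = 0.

b = (37/14, 8/5, 27/11, -3/4)
c = (0, 1/5, 27/40, 5/4)
Ac = (0, 0, -9/40, 11/10)
Σ b_i: 37/14·1 + 8/5·1 + 27/11·1 + (-3/4)·1 = 9159/1540 ≠ 1 ⇒ order 0.

0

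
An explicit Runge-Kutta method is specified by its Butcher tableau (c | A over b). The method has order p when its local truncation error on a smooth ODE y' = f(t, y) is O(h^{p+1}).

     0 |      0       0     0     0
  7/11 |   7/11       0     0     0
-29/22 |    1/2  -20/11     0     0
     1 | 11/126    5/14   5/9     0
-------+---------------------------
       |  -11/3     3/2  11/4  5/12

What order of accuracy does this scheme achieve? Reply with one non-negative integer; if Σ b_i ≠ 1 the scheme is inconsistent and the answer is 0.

1

b = (-11/3, 3/2, 11/4, 5/12)
c = (0, 7/11, -29/22, 1)
Ac = (0, 0, -140/121, -50/99)
Σ b_i: (-11/3)·1 + 3/2·1 + 11/4·1 + 5/12·1 = 1 ✓
b·c: 3/2·7/11 + 11/4·(-29/22) + 5/12·1 = -595/264 ≠ 1/2 ⇒ order 1.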